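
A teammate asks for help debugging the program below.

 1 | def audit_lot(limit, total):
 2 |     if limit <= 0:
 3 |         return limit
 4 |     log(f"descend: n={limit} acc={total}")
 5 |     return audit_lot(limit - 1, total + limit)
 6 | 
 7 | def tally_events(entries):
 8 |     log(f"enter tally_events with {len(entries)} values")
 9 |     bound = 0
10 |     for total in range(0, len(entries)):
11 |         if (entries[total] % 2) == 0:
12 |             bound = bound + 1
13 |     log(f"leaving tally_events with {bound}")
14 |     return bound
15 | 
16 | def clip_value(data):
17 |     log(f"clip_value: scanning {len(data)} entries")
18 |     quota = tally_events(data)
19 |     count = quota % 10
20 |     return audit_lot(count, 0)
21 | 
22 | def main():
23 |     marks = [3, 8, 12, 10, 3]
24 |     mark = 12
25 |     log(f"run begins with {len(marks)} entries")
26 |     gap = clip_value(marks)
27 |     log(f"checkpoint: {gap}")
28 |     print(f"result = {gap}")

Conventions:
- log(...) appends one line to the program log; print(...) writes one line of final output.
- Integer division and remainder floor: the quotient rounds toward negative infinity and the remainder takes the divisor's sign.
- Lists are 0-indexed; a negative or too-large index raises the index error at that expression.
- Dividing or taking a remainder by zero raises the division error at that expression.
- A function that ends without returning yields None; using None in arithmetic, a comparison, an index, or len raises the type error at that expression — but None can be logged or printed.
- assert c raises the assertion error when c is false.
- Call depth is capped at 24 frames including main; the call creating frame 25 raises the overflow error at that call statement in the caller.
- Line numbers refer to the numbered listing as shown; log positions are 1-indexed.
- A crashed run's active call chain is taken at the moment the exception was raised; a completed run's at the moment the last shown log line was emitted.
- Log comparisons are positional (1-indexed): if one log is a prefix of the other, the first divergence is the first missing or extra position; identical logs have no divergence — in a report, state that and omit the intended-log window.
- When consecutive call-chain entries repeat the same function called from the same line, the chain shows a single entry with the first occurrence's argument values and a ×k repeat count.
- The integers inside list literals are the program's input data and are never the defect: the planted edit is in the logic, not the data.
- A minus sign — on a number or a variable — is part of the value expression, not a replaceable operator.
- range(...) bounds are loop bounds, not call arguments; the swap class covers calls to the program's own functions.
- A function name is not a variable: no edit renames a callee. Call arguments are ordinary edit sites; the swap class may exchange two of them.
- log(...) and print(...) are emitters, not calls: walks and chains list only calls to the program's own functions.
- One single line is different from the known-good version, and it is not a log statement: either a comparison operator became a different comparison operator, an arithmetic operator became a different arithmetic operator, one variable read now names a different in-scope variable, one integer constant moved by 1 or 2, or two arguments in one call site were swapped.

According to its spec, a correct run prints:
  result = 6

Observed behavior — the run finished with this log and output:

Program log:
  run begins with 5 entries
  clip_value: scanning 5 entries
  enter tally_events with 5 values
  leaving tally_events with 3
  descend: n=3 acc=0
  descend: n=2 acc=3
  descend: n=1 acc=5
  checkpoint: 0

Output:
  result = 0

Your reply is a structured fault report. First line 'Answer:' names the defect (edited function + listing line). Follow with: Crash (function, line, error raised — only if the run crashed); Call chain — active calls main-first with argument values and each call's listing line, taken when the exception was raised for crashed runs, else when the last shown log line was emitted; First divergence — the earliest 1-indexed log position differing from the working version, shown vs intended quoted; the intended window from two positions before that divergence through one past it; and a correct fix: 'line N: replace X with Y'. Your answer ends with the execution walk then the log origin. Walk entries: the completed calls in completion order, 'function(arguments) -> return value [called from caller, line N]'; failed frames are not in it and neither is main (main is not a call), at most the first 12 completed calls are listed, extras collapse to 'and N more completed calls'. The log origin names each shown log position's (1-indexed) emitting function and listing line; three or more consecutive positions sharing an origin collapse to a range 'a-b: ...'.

Answer: the defect is in audit_lot at line 3.
The tell: The earliest visible damage is log position 8 — 'checkpoint: 0' rather than the intended 'checkpoint: 6'.
Call chain: main.
First divergence: position 8 — the shown line 'checkpoint: 0' should read 'checkpoint: 6'.
Intended log window:
  6: descend: n=2 acc=3
  7: descend: n=1 acc=5
  8: checkpoint: 6
Execution walk:
  tally_events([3, 8, 12, 10, 3]) -> 3  [called from clip_value, line 18]
  audit_lot(0, 6) -> 0  [called from audit_lot, line 5]
  audit_lot(1, 5) -> 0  [called from audit_lot, line 5]
  audit_lot(2, 3) -> 0  [called from audit_lot, line 5]
  audit_lot(3, 0) -> 0  [called from clip_value, line 20]
  clip_value([3, 8, 12, 10, 3]) -> 0  [called from main, line 26]
Log origin:
  1: logged in main at line 25
  2: logged in clip_value at line 17
  3: logged in tally_events at line 8
  4: logged in tally_events at line 13
  5-7: logged in audit_lot at line 4
  8: logged in main at line 27
A correct fix: line 3: replace `limit` with `total`.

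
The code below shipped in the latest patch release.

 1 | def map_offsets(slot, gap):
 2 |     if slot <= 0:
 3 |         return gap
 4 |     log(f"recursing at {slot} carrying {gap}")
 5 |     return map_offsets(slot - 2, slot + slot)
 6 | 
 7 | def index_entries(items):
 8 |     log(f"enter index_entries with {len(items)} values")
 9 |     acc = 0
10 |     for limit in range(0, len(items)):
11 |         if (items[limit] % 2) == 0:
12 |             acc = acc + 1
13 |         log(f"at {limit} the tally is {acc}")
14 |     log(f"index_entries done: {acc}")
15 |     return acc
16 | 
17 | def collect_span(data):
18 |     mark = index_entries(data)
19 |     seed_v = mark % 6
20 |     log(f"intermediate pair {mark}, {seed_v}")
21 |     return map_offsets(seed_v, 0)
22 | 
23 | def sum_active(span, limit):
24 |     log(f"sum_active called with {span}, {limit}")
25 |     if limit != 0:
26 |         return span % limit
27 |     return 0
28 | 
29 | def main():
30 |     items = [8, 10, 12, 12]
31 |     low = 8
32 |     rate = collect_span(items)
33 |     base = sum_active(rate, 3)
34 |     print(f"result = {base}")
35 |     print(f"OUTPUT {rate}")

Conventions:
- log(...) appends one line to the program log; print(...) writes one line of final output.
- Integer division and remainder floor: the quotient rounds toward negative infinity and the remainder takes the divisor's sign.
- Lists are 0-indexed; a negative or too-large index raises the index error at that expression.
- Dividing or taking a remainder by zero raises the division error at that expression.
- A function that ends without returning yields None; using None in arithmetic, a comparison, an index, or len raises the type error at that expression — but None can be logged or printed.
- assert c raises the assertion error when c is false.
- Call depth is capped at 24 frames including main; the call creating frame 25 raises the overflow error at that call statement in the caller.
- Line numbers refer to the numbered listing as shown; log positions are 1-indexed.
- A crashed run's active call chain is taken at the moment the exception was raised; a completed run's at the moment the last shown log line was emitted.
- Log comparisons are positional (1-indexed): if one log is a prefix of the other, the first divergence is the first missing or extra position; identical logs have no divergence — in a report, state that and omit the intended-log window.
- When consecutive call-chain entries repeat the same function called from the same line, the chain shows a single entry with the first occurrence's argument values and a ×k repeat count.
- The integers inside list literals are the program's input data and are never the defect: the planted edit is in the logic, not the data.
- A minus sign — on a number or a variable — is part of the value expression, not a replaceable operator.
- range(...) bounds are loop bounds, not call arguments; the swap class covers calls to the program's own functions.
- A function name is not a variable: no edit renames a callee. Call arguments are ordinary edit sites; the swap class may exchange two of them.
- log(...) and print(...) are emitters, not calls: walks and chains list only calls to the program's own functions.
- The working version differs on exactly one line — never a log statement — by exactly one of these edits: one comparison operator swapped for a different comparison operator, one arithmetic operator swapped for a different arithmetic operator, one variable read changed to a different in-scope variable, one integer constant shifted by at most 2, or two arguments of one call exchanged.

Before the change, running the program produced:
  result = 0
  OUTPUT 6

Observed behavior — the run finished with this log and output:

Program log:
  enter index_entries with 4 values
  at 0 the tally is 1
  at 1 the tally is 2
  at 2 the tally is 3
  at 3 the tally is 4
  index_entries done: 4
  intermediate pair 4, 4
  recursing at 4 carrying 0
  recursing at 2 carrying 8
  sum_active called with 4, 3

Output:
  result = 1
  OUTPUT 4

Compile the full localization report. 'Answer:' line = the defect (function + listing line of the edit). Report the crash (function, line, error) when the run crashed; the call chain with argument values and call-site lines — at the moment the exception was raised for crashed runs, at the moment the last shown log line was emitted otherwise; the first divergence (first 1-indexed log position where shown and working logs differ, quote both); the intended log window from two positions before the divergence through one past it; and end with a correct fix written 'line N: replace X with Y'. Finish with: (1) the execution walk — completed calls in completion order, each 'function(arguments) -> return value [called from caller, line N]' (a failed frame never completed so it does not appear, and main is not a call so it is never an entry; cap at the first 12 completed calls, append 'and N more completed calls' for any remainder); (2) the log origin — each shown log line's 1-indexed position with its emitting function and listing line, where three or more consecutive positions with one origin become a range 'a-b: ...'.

Answer: the defect is in map_offsets at line 5.
Key observation: Position 9 is the first bad log line: 'recursing at 2 carrying 8' should read 'recursing at 2 carrying 4'.
Call chain: main -> sum_active(4, 3) (called at line 33).
First divergence: position 9 — the shown line 'recursing at 2 carrying 8' should read 'recursing at 2 carrying 4'.
Intended log window:
  7: intermediate pair 4, 4
  8: recursing at 4 carrying 0
  9: recursing at 2 carrying 4
  10: sum_active called with 6, 3
Execution walk:
  index_entries([8, 10, 12, 12]) -> 4  [called from collect_span, line 18]
  map_offsets(0, 4) -> 4  [called from map_offsets, line 5]
  map_offsets(2, 8) -> 4  [called from map_offsets, line 5]
  map_offsets(4, 0) -> 4  [called from collect_span, line 21]
  collect_span([8, 10, 12, 12]) -> 4  [called from main, line 32]
  sum_active(4, 3) -> 1  [called from main, line 33]
Log line origins:
  1: from index_entries, line 8
  2-5: from index_entries, line 13
  6: from index_entries, line 14
  7: from collect_span, line 20
  8: from map_offsets, line 4
  9: from map_offsets, line 4
  10: from sum_active, line 24
A correct fix: line 5: replace `slot + slot` with `gap + slot`.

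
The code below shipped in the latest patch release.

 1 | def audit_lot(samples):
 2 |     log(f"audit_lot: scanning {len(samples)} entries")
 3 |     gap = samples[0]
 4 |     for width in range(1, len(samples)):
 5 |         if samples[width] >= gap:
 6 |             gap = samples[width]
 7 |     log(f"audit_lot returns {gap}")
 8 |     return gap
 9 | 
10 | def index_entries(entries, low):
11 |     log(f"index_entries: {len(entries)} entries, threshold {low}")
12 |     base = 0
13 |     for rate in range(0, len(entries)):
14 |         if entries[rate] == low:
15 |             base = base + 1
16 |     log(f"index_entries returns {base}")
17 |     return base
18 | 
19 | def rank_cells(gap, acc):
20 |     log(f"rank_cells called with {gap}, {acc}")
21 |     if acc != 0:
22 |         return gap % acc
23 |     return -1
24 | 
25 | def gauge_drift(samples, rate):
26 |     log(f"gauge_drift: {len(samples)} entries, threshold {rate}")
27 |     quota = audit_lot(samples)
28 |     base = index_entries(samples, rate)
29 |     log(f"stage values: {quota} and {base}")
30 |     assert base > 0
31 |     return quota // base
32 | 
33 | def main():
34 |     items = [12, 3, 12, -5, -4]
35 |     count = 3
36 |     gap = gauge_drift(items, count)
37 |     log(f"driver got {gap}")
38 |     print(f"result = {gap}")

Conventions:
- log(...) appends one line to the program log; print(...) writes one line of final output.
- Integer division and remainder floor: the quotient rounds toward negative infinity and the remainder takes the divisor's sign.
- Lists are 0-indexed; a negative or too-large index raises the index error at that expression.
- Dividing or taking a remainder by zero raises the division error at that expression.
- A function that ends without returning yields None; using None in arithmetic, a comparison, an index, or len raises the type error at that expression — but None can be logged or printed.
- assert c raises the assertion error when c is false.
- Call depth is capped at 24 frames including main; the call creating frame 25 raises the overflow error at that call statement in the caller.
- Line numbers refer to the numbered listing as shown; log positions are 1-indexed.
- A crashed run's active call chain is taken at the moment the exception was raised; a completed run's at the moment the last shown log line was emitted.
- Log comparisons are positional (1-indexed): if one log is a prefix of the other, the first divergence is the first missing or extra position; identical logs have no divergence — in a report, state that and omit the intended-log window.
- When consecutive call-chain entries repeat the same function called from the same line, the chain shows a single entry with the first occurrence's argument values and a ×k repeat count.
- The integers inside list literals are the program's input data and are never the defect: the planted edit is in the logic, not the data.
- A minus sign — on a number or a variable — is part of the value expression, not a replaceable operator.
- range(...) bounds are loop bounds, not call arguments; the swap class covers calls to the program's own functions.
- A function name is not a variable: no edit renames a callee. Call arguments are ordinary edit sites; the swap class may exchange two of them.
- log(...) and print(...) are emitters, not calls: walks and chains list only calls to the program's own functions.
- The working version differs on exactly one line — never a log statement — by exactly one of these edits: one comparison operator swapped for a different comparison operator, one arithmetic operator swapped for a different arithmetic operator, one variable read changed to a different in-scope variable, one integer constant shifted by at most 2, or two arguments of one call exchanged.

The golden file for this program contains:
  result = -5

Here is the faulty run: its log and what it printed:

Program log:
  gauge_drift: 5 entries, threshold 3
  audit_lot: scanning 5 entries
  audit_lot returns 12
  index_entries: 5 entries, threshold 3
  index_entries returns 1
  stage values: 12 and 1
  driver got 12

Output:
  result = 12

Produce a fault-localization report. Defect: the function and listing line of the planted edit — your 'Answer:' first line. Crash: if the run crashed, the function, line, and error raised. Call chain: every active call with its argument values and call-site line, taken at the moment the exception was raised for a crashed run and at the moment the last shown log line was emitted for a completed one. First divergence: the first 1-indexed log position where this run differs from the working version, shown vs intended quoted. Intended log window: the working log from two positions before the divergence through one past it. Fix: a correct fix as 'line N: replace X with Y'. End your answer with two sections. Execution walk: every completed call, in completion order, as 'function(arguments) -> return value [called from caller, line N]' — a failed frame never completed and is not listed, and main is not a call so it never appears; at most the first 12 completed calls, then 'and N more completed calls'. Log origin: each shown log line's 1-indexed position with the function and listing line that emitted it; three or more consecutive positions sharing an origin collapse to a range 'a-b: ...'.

Answer: the defect is in audit_lot at line 5.
Core observation: The earliest visible damage is log position 3 — 'audit_lot returns 12' rather than the intended 'audit_lot returns -5'.
Call chain: main.
First divergence: position 3 — the shown line 'audit_lot returns 12' should read 'audit_lot returns -5'.
Intended log window:
  1: gauge_drift: 5 entries, threshold 3
  2: audit_lot: scanning 5 entries
  3: audit_lot returns -5
  4: index_entries: 5 entries, threshold 3
Execution walk:
  audit_lot([12, 3, 12, -5, -4]) -> 12  [called from gauge_drift, line 27]
  index_entries([12, 3, 12, -5, -4], 3) -> 1  [called from gauge_drift, line 28]
  gauge_drift([12, 3, 12, -5, -4], 3) -> 12  [called from main, line 36]
Log origins:
  1: logged in gauge_drift at line 26
  2: logged in audit_lot at line 2
  3: logged in audit_lot at line 7
  4: logged in index_entries at line 11
  5: logged in index_entries at line 16
  6: logged in gauge_drift at line 29
  7: logged in main at line 37
A correct fix: line 5: replace `>=` with `<`.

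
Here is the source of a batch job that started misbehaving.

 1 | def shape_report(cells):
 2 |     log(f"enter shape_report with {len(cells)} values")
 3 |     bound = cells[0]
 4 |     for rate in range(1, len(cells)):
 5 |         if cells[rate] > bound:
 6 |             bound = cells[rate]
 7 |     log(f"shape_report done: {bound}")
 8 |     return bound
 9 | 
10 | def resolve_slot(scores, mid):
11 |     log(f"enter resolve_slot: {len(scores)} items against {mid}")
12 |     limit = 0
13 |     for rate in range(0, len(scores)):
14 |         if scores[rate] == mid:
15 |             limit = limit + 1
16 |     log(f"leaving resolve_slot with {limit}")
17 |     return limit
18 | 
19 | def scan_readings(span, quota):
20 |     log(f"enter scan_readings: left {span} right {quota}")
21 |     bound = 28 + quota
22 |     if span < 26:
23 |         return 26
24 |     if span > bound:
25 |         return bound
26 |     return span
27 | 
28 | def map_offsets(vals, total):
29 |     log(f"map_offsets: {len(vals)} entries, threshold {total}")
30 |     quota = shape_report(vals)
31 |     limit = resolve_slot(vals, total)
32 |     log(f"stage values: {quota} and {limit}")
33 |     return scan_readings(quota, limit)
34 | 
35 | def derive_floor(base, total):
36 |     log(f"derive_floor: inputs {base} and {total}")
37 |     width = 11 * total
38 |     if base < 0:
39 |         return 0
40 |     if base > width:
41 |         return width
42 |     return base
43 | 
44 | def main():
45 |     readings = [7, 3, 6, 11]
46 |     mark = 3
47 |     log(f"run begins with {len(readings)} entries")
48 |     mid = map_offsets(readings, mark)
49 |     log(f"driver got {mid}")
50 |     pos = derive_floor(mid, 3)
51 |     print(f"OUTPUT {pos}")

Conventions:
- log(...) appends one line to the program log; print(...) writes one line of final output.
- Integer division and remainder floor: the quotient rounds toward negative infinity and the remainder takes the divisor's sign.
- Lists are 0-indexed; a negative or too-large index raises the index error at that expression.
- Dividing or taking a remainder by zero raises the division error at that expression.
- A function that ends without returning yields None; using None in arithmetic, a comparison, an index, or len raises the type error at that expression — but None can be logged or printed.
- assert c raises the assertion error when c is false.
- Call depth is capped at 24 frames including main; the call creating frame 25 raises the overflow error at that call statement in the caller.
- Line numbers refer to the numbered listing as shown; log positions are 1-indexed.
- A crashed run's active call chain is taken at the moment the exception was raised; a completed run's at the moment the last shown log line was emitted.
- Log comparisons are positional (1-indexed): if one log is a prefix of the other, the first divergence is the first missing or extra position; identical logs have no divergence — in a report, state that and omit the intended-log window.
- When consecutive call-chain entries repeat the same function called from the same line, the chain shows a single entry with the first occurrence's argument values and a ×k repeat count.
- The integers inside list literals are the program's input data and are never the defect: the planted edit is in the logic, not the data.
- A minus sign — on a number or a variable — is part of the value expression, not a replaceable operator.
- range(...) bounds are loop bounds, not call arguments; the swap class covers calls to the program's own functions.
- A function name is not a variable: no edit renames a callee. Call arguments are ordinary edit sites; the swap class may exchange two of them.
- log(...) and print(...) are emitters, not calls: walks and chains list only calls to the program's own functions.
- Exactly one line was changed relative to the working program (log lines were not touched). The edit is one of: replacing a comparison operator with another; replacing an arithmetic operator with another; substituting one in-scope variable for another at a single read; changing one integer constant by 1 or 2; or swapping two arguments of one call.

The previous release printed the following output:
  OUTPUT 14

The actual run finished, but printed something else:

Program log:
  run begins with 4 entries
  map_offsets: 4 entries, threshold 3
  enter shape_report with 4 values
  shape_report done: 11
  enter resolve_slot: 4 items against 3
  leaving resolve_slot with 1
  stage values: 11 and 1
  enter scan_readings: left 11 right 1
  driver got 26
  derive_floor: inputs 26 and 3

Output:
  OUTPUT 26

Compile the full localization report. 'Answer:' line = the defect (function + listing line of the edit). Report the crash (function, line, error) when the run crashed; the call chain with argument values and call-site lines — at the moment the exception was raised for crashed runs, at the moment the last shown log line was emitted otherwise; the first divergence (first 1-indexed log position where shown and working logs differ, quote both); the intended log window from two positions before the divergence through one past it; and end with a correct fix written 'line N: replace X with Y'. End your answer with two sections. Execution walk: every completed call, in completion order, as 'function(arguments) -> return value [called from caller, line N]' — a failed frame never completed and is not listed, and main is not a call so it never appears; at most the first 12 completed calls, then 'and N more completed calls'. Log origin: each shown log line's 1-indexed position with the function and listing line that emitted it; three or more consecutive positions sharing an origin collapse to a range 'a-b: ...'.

Answer: the defect is in derive_floor at line 37.
Key fact: No log line changed; the fault shows up purely in the output.
Call chain: main -> derive_floor(26, 3) (called at line 50).
First divergence: none (the log streams are identical).
Execution walk:
  shape_report([7, 3, 6, 11]) -> 11  [called from map_offsets, line 30]
  resolve_slot([7, 3, 6, 11], 3) -> 1  [called from map_offsets, line 31]
  scan_readings(11, 1) -> 26  [called from map_offsets, line 33]
  map_offsets([7, 3, 6, 11], 3) -> 26  [called from main, line 48]
  derive_floor(26, 3) -> 26  [called from main, line 50]
Log line origins:
  1: from main, line 47
  2: from map_offsets, line 29
  3: from shape_report, line 2
  4: from shape_report, line 7
  5: from resolve_slot, line 11
  6: from resolve_slot, line 16
  7: from map_offsets, line 32
  8: from scan_readings, line 20
  9: from main, line 49
  10: from derive_floor, line 36
A correct fix: line 37: replace `*` with `+`.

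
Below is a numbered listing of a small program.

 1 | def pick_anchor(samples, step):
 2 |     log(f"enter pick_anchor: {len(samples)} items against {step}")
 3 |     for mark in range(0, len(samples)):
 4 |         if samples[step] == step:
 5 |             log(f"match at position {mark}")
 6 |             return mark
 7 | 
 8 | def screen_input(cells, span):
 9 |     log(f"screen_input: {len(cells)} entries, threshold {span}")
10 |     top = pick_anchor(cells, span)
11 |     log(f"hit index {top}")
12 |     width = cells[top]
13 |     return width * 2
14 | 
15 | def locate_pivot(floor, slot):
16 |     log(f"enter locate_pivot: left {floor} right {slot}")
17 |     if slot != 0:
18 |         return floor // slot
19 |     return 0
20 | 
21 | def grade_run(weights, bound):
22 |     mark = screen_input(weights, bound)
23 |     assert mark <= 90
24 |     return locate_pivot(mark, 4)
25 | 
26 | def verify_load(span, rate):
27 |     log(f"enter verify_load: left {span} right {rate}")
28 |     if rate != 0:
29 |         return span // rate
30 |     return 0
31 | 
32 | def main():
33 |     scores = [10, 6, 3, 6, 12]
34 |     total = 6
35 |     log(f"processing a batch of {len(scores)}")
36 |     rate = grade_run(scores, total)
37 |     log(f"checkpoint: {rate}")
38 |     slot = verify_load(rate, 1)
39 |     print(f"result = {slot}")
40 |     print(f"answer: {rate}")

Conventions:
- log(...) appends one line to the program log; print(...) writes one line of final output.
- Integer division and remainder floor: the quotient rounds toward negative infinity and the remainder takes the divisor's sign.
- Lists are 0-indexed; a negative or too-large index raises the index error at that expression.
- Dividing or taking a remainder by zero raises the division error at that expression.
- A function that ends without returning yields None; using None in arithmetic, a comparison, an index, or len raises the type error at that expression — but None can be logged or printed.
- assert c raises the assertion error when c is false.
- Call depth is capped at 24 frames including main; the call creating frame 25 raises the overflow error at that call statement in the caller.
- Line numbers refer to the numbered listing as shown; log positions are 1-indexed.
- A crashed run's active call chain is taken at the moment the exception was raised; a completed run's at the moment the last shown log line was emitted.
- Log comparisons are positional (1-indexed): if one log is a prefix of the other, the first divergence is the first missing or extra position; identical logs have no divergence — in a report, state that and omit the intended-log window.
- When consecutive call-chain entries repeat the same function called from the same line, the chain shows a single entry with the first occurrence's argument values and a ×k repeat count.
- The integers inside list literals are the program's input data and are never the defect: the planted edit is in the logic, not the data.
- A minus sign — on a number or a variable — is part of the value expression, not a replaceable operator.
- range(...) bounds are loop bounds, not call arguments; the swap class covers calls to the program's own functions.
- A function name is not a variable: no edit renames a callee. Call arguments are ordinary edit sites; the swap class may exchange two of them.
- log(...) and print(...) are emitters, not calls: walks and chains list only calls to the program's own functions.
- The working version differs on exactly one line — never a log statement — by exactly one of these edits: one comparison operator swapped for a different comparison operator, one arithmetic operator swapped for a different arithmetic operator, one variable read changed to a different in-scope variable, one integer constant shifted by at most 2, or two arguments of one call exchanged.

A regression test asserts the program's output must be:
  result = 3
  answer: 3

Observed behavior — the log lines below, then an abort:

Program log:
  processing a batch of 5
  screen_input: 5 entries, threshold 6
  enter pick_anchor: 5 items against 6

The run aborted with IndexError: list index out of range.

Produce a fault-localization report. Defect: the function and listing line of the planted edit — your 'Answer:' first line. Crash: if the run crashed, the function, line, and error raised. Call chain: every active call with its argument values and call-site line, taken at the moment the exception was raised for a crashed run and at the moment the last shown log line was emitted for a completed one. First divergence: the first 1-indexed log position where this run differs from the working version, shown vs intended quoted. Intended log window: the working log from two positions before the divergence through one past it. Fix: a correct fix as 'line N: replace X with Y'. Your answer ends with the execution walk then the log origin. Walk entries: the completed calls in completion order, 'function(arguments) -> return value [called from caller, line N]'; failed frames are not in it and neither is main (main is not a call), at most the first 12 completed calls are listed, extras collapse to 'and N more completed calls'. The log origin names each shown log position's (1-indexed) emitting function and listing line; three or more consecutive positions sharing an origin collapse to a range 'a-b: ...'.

Answer: the defect is in pick_anchor at line 4.
Key fact: A complete run would log 'match at position 1' next, but this one stopped at 3 lines.
Crash: pick_anchor, line 4, IndexError.
Call chain: main -> grade_run([10, 6, 3, 6, 12], 6) (called at line 36) -> screen_input([10, 6, 3, 6, 12], 6) (called at line 22) -> pick_anchor([10, 6, 3, 6, 12], 6) (called at line 10).
First divergence: position 4; the shown log stops at 3 lines while the working version next logs 'match at position 1'.
Intended log window:
  2: screen_input: 5 entries, threshold 6
  3: enter pick_anchor: 5 items against 6
  4: match at position 1
  5: hit index 1
Execution walk:
  (no call completed)
Log origin:
  1: from main, line 35
  2: from screen_input, line 9
  3: from pick_anchor, line 2
A correct fix: line 4: replace `samples[step]` with `samples[mark]`.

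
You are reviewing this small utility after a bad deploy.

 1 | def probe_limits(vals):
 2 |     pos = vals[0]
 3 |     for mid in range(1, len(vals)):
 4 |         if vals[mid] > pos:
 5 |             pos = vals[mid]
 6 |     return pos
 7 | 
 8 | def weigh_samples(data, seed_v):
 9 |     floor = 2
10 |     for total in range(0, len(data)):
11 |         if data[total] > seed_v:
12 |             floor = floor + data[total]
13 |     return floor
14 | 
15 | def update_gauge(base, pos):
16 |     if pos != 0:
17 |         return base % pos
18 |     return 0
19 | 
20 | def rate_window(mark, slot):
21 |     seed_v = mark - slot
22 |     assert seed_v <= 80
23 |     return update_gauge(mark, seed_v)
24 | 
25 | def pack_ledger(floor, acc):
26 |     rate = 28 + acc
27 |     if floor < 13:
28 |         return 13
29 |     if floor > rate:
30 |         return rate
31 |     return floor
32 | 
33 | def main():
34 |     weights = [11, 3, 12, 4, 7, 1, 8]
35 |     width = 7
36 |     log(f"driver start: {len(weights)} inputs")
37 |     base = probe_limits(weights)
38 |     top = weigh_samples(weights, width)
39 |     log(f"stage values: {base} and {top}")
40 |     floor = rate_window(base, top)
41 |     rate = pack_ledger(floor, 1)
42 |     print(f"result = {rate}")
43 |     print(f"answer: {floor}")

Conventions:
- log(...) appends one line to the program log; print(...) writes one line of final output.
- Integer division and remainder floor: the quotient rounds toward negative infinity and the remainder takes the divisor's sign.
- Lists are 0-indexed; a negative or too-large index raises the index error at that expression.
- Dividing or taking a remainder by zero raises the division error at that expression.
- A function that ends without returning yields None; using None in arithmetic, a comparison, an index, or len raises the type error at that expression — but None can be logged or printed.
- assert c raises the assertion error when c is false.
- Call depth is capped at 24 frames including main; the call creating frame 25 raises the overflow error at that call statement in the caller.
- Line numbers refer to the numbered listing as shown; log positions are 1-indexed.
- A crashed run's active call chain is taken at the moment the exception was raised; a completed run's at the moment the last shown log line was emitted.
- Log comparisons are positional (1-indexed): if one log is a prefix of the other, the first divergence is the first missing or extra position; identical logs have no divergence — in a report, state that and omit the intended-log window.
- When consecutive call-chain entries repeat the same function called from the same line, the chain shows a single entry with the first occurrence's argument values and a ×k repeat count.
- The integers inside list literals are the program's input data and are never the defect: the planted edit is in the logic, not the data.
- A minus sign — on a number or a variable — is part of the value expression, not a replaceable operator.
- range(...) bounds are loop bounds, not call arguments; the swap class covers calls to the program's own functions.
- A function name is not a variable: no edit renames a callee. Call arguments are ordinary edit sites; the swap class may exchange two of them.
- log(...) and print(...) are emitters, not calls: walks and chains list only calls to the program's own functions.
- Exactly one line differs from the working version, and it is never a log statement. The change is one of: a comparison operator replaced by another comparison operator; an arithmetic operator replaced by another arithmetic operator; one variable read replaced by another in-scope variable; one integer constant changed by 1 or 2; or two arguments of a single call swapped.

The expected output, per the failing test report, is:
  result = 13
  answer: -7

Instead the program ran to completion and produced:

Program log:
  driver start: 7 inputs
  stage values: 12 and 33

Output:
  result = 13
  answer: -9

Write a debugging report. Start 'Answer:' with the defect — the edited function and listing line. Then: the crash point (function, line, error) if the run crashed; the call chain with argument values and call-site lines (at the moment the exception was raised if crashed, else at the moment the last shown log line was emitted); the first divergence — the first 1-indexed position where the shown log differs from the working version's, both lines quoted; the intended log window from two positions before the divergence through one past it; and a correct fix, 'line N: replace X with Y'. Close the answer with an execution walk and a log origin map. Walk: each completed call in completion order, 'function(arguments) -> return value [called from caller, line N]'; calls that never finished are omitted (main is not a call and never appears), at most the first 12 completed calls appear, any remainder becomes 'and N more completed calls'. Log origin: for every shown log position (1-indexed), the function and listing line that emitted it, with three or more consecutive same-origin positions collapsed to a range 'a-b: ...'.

Answer: the defect is in weigh_samples at line 9.
Key fact: The log first diverges at position 2: the faulty run prints 'stage values: 12 and 33' where the working version prints 'stage values: 12 and 31'.
Call chain: main.
First divergence: position 2 — shown 'stage values: 12 and 33', intended 'stage values: 12 and 31'.
Intended log window:
  1: driver start: 7 inputs
  2: stage values: 12 and 31
Execution walk:
  probe_limits([11, 3, 12, 4, 7, 1, 8]) -> 12  [called from main, line 37]
  weigh_samples([11, 3, 12, 4, 7, 1, 8], 7) -> 33  [called from main, line 38]
  update_gauge(12, -21) -> -9  [called from rate_window, line 23]
  rate_window(12, 33) -> -9  [called from main, line 40]
  pack_ledger(-9, 1) -> 13  [called from main, line 41]
Log origin:
  1: emitted by main (line 36)
  2: emitted by main (line 39)
A correct fix: line 9: replace `2` with `0`.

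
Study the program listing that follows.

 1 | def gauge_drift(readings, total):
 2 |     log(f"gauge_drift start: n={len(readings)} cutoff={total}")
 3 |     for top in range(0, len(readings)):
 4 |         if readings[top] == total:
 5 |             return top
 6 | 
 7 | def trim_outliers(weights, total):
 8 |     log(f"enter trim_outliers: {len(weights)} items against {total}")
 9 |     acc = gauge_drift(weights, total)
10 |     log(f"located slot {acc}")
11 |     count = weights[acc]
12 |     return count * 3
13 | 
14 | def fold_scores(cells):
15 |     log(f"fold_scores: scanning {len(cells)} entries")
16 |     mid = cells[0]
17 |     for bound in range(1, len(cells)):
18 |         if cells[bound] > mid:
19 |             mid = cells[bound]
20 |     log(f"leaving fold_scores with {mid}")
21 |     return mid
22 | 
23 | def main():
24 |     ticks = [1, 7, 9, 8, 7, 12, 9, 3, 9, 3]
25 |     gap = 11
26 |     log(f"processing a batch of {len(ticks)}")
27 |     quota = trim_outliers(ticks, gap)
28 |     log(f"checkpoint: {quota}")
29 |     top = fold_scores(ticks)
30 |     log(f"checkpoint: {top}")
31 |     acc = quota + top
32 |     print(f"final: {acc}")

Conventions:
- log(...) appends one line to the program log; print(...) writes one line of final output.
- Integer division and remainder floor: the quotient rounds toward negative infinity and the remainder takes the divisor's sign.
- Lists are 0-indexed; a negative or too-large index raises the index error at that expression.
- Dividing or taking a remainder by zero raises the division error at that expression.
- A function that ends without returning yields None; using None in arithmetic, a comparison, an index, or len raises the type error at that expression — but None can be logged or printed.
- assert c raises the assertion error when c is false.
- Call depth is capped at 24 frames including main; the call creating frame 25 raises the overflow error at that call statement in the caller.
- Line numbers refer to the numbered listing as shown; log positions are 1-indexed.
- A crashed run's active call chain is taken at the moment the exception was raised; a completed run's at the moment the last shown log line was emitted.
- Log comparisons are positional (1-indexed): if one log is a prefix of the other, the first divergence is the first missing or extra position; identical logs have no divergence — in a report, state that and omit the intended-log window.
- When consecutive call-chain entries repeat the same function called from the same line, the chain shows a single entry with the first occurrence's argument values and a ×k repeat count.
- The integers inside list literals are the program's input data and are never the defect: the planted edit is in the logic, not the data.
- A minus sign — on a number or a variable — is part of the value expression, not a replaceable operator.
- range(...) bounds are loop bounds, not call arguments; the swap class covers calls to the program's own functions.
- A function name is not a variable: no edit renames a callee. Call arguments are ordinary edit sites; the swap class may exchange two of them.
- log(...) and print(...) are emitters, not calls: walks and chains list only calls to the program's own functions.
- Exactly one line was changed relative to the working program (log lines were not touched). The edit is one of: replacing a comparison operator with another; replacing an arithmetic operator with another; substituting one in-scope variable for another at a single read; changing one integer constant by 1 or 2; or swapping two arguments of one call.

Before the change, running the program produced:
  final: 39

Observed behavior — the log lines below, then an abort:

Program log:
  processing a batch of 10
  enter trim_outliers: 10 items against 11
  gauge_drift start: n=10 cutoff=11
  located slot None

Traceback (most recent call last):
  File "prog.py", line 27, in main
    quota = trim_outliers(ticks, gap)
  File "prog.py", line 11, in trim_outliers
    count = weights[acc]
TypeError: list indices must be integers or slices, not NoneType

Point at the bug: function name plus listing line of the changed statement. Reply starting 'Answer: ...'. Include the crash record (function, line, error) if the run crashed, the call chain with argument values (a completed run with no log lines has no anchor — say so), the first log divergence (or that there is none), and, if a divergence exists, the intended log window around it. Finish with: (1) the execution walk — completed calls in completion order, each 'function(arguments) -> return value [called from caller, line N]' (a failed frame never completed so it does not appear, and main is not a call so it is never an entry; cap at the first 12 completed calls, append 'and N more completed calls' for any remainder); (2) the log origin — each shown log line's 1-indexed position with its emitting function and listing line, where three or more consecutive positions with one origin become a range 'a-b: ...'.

Answer: the defect is in main at line 25.
Key fact: At log position 2 the runs split — shown 'enter trim_outliers: 10 items against 11', but the working version logs 'enter trim_outliers: 10 items against 9'.
Crash: trim_outliers, line 11, TypeError.
Call chain: main -> trim_outliers([1, 7, 9, 8, 7, 12, 9, 3, 9, 3], 11) (called at line 27).
First divergence: position 2; shown 'enter trim_outliers: 10 items against 11' vs intended 'enter trim_outliers: 10 items against 9'.
Intended log window:
  1: processing a batch of 10
  2: enter trim_outliers: 10 items against 9
  3: gauge_drift start: n=10 cutoff=9
Execution walk:
  gauge_drift([1, 7, 9, 8, 7, 12, 9, 3, 9, 3], 11) -> None  [called from trim_outliers, line 9]
Log origin:
  1 — main, line 26
  2 — trim_outliers, line 8
  3 — gauge_drift, line 2
  4 — trim_outliers, line 10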